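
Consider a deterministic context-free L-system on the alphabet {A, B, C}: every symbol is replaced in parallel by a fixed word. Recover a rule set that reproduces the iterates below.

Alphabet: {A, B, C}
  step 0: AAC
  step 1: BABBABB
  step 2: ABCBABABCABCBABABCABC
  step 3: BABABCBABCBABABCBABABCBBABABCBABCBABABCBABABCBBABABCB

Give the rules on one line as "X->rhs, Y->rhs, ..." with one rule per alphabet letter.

  step 2 ⇒ step 3: ABCBABABCABCBABABCABC ⇒ BAB·ABC·B·ABC·BAB·ABC·BAB·ABC·B·BAB·ABC·B·ABC·BAB·ABC·BAB·ABC·B·BAB·ABC·B
    A ↦ BAB
    B ↦ ABC
    C ↦ B

A->BAB, B->ABC, C->B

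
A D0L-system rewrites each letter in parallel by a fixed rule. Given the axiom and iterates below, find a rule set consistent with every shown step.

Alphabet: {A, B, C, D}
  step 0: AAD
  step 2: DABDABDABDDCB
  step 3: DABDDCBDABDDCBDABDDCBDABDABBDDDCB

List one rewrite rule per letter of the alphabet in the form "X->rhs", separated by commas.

  step 2 ⇒ step 3: DABDABDABDDCB ⇒ DAB·D·DCB·DAB·D·DCB·DAB·D·DCB·DAB·DAB·BDD·DCB
    A ↦ D
    B ↦ DCB
    C ↦ BDD
    D ↦ DAB

A->D, B->DCB, C->BDD, D->DAB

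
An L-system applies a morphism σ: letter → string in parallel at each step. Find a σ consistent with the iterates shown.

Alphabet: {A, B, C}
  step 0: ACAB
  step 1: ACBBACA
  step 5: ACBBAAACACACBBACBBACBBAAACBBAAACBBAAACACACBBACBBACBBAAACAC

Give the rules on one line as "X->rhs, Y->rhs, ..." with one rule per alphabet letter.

A->AC, B->A, C->BB

  step 0 ⇒ step 1: ACAB ⇒ AC·BB·AC·A
    A ↦ AC
    B ↦ A
    C ↦ BB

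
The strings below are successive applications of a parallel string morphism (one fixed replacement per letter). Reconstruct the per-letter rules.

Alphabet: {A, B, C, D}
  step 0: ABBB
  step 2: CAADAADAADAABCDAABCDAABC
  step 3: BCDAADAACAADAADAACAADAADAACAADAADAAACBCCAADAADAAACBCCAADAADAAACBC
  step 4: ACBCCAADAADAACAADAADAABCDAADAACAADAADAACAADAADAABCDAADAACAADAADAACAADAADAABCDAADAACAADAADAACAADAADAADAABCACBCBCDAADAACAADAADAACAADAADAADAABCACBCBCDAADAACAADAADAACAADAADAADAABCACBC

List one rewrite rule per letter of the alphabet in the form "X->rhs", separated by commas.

A->DAA, B->AC, C->BC, D->CAA

  step 3 ⇒ step 4: BCDAADAACAADAADAACAADAADAACAADAADAAACBCCAADAADAAACBCCAADAADAAACBC ⇒ AC·BC·CAA·DAA·DAA·CAA·DAA·DAA·BC·DAA·DAA·CAA·DAA·DAA·CAA·DAA·DAA·BC·DAA·DAA·CAA·DAA·DAA·CAA·DAA·DAA·BC·DAA·DAA·CAA·DAA·DAA·CAA·DAA·DAA·DAA·BC·AC·BC·BC·DAA·DAA·CAA·DAA·DAA·CAA·DAA·DAA·DAA·BC·AC·BC·BC·DAA·DAA·CAA·DAA·DAA·CAA·DAA·DAA·DAA·BC·AC·BC
    A ↦ DAA
    B ↦ AC
    C ↦ BC
    D ↦ CAA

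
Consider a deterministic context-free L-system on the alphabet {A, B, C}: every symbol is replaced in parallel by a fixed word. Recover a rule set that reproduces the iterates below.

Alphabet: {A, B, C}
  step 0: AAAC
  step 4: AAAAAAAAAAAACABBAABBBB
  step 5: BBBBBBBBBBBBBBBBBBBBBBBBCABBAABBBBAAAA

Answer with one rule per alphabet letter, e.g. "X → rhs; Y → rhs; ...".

  step 4 ⇒ step 5: AAAAAAAAAAAACABBAABBBB ⇒ BB·BB·BB·BB·BB·BB·BB·BB·BB·BB·BB·BB·CA·BB·A·A·BB·BB·A·A·A·A
    A ↦ BB
    B ↦ A
    C ↦ CA

A->BB, B->A, C->CA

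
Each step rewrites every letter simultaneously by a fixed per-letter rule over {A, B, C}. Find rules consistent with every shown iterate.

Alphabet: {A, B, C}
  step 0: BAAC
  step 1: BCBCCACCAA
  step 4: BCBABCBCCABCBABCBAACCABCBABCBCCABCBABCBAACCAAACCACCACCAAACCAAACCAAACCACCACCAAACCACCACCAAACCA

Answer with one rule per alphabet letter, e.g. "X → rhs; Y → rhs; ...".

A->CCA, B->BCB, C->A

  step 0 ⇒ step 1: BAAC ⇒ BCB·CCA·CCA·A
    A ↦ CCA
    B ↦ BCB
    C ↦ A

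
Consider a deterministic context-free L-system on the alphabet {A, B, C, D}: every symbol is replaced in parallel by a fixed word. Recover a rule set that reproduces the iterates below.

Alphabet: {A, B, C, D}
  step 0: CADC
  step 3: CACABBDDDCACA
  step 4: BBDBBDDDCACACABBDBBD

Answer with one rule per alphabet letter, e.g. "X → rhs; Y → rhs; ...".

  step 3 ⇒ step 4: CACABBDDDCACA ⇒ B·BD·B·BD·D·D·CA·CA·CA·B·BD·B·BD
    A ↦ BD
    B ↦ D
    C ↦ B
    D ↦ CA

A->BD, B->D, C->B, D->CA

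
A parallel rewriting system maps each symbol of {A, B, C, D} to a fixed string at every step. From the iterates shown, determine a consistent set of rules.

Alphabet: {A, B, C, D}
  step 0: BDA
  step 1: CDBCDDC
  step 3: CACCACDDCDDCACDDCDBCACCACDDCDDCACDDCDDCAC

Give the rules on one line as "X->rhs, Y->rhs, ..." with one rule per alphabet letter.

A->C, B->CDB, C->CA, D->CDD

  step 0 ⇒ step 1: BDA ⇒ CDB·CDD·C
    A ↦ C
    B ↦ CDB
    D ↦ CDD
    C ↦ CA  (constrained at step 1)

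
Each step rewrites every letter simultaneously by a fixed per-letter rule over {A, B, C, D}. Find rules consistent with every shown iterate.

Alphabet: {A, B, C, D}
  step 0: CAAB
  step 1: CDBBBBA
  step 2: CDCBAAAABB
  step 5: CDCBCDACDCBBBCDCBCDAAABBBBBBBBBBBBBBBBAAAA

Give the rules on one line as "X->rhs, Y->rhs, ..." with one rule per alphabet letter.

A->BB, B->A, C->CD, D->CB

  step 1 ⇒ step 2: CDBBBBA ⇒ CD·CB·A·A·A·A·BB
    A ↦ BB
    B ↦ A
    C ↦ CD
    D ↦ CB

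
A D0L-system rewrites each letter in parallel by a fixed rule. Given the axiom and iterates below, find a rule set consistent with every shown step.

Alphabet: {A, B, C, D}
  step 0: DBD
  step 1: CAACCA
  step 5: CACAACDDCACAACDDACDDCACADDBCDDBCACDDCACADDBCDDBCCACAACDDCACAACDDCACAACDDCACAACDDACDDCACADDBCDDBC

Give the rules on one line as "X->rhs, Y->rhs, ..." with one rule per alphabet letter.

A->BC, B->AC, C->DD, D->CA

  step 0 ⇒ step 1: DBD ⇒ CA·AC·CA
    B ↦ AC
    D ↦ CA
    A ↦ BC  (constrained at step 1)
    C ↦ DD  (constrained at step 1)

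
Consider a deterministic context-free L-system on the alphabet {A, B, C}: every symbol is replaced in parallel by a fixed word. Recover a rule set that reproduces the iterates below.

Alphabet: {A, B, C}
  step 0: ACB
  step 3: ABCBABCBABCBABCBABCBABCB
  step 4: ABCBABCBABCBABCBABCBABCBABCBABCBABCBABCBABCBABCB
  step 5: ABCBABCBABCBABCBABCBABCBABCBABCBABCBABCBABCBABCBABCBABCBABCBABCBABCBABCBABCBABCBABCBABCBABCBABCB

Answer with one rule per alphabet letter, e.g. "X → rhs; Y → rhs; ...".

  step 4 ⇒ step 5: ABCBABCBABCBABCBABCBABCBABCBABCBABCBABCBABCBABCB ⇒ AB·CB·AB·CB·AB·CB·AB·CB·AB·CB·AB·CB·AB·CB·AB·CB·AB·CB·AB·CB·AB·CB·AB·CB·AB·CB·AB·CB·AB·CB·AB·CB·AB·CB·AB·CB·AB·CB·AB·CB·AB·CB·AB·CB·AB·CB·AB·CB
    A ↦ AB
    B ↦ CB
    C ↦ AB

A->AB, B->CB, C->AB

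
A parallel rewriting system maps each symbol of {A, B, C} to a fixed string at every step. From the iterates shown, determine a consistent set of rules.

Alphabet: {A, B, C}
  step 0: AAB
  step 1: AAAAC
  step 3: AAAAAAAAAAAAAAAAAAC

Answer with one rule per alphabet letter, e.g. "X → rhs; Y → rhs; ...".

  step 0 ⇒ step 1: AAB ⇒ AA·AA·C
    A ↦ AA
    B ↦ C
    C ↦ AB  (constrained at step 1)

A->AA, B->C, C->AB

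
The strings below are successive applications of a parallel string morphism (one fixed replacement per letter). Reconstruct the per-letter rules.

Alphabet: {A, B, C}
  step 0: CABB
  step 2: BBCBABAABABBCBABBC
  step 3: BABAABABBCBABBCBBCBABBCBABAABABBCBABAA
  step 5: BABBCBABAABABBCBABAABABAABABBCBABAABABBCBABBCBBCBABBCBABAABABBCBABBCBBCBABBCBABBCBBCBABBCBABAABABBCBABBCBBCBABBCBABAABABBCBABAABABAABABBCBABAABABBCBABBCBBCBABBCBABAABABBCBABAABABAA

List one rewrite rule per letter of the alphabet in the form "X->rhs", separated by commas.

  step 2 ⇒ step 3: BBCBABAABABBCBABBC ⇒ BA·BA·A·BA·BBC·BA·BBC·BBC·BA·BBC·BA·BA·A·BA·BBC·BA·BA·A
    A ↦ BBC
    B ↦ BA
    C ↦ A

A->BBC, B->BA, C->A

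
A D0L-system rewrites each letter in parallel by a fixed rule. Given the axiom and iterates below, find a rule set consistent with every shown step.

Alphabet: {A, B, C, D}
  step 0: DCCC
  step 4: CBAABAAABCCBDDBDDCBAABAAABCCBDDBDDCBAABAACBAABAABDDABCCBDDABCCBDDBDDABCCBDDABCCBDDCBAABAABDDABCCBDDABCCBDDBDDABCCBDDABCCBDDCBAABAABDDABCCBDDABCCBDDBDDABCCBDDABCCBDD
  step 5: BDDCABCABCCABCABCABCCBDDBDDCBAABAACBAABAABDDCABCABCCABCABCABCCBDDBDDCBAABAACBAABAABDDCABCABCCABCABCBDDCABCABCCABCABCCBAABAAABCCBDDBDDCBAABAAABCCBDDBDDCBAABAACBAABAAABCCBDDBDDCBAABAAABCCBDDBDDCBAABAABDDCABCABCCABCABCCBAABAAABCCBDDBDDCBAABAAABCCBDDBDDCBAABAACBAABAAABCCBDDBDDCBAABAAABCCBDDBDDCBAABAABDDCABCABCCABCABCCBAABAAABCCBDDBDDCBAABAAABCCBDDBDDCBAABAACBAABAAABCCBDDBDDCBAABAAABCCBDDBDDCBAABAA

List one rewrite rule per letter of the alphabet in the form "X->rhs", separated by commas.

  step 4 ⇒ step 5: CBAABAAABCCBDDBDDCBAABAAABCCBDDBDDCBAABAACBAABAABDDABCCBDDABCCBDDBDDABCCBDDABCCBDDCBAABAABDDABCCBDDABCCBDDBDDABCCBDDABCCBDDCBAABAABDDABCCBDDABCCBDDBDDABCCBDDABCCBDD ⇒ BDD·C·ABC·ABC·C·ABC·ABC·ABC·C·BDD·BDD·C·BAA·BAA·C·BAA·BAA·BDD·C·ABC·ABC·C·ABC·ABC·ABC·C·BDD·BDD·C·BAA·BAA·C·BAA·BAA·BDD·C·ABC·ABC·C·ABC·ABC·BDD·C·ABC·ABC·C·ABC·ABC·C·BAA·BAA·ABC·C·BDD·BDD·C·BAA·BAA·ABC·C·BDD·BDD·C·BAA·BAA·C·BAA·BAA·ABC·C·BDD·BDD·C·BAA·BAA·ABC·C·BDD·BDD·C·BAA·BAA·BDD·C·ABC·ABC·C·ABC·ABC·C·BAA·BAA·ABC·C·BDD·BDD·C·BAA·BAA·ABC·C·BDD·BDD·C·BAA·BAA·C·BAA·BAA·ABC·C·BDD·BDD·C·BAA·BAA·ABC·C·BDD·BDD·C·BAA·BAA·BDD·C·ABC·ABC·C·ABC·ABC·C·BAA·BAA·ABC·C·BDD·BDD·C·BAA·BAA·ABC·C·BDD·BDD·C·BAA·BAA·C·BAA·BAA·ABC·C·BDD·BDD·C·BAA·BAA·ABC·C·BDD·BDD·C·BAA·BAA
    A ↦ ABC
    B ↦ C
    C ↦ BDD
    D ↦ BAA

A->ABC, B->C, C->BDD, D->BAA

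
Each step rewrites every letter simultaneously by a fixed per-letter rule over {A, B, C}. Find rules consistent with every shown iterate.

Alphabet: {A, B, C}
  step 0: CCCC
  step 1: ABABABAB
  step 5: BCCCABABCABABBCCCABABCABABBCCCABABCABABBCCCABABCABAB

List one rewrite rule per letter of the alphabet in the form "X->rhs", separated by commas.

A->BC, B->C, C->AB

  step 0 ⇒ step 1: CCCC ⇒ AB·AB·AB·AB
    C ↦ AB
    A ↦ BC  (constrained at step 1)
    B ↦ C  (constrained at step 1)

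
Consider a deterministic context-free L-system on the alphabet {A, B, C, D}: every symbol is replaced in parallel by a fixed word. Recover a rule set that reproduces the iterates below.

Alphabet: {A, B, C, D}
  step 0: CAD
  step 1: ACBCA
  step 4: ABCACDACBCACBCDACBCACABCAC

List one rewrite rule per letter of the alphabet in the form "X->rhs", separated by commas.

A->BC, B->D, C->AC, D->A

  step 0 ⇒ step 1: CAD ⇒ AC·BC·A
    A ↦ BC
    C ↦ AC
    D ↦ A
    B ↦ D  (constrained at step 1)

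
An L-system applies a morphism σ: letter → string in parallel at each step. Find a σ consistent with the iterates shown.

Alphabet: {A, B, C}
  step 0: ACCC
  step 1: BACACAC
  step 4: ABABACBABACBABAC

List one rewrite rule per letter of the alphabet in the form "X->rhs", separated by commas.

  step 0 ⇒ step 1: ACCC ⇒ B·AC·AC·AC
    A ↦ B
    C ↦ AC
    B ↦ A  (constrained at step 1)

A->B, B->A, C->AC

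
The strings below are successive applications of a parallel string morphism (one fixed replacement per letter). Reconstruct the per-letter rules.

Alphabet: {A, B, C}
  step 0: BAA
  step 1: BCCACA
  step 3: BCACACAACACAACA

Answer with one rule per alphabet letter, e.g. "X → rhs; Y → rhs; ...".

  step 0 ⇒ step 1: BAA ⇒ BC·CA·CA
    A ↦ CA
    B ↦ BC
    C ↦ A  (constrained at step 1)

A->CA, B->BC, C->A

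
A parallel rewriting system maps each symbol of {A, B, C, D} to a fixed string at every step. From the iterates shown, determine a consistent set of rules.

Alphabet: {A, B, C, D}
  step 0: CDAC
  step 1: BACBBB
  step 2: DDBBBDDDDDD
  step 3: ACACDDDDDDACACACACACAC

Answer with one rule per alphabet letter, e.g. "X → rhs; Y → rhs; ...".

A->BB, B->DD, C->B, D->AC

  step 2 ⇒ step 3: DDBBBDDDDDD ⇒ AC·AC·DD·DD·DD·AC·AC·AC·AC·AC·AC
    B ↦ DD
    D ↦ AC
  step 0 ⇒ step 1: CDAC ⇒ B·AC·BB·B
    A ↦ BB
  step 0 ⇒ step 1: CDAC ⇒ B·AC·BB·B
    C ↦ B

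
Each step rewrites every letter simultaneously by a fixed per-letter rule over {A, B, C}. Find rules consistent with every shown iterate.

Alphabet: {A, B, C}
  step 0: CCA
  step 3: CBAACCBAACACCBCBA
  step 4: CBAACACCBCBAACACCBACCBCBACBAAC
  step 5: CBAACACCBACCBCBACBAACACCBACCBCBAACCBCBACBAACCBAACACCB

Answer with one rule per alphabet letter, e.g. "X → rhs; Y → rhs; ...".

A->AC, B->A, C->CB

  step 4 ⇒ step 5: CBAACACCBCBAACACCBACCBCBACBAAC ⇒ CB·A·AC·AC·CB·AC·CB·CB·A·CB·A·AC·AC·CB·AC·CB·CB·A·AC·CB·CB·A·CB·A·AC·CB·A·AC·AC·CB
    A ↦ AC
    B ↦ A
    C ↦ CB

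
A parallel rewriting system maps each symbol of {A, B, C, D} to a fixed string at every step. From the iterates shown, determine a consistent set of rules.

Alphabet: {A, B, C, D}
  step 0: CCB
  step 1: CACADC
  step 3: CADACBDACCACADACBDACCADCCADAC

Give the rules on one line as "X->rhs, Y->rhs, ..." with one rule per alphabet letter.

  step 0 ⇒ step 1: CCB ⇒ CA·CA·DC
    B ↦ DC
    C ↦ CA
    A ↦ DAC  (constrained at step 1)
    D ↦ B  (constrained at step 1)

A->DAC, B->DC, C->CA, D->B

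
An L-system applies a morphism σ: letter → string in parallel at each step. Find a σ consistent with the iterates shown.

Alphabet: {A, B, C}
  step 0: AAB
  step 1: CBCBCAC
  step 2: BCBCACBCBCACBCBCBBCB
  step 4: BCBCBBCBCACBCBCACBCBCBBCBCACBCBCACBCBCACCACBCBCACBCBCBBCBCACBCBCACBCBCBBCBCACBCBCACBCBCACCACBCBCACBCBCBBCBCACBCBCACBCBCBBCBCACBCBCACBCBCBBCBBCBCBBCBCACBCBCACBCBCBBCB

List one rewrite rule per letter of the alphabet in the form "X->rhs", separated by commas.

A->CB, B->CAC, C->BCB

  step 1 ⇒ step 2: CBCBCAC ⇒ BCB·CAC·BCB·CAC·BCB·CB·BCB
    A ↦ CB
    B ↦ CAC
    C ↦ BCB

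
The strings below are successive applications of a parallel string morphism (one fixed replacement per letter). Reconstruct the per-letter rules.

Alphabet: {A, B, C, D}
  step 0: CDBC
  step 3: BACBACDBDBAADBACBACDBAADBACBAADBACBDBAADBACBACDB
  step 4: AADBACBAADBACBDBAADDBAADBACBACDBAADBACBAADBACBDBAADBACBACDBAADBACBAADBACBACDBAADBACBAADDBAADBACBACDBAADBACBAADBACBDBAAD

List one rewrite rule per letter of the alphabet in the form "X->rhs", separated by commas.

A->BAC, B->AAD, C->B, D->DB

  step 3 ⇒ step 4: BACBACDBDBAADBACBACDBAADBACBAADBACBDBAADBACBACDB ⇒ AAD·BAC·B·AAD·BAC·B·DB·AAD·DB·AAD·BAC·BAC·DB·AAD·BAC·B·AAD·BAC·B·DB·AAD·BAC·BAC·DB·AAD·BAC·B·AAD·BAC·BAC·DB·AAD·BAC·B·AAD·DB·AAD·BAC·BAC·DB·AAD·BAC·B·AAD·BAC·B·DB·AAD
    A ↦ BAC
    B ↦ AAD
    C ↦ B
    D ↦ DB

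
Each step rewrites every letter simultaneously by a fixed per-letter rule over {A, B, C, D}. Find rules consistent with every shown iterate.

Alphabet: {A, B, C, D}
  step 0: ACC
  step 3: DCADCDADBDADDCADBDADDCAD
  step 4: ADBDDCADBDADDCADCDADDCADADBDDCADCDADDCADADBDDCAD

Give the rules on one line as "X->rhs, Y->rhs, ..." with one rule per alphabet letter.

  step 3 ⇒ step 4: DCADCDADBDADDCADBDADDCAD ⇒ AD·BD·DC·AD·BD·AD·DC·AD·CD·AD·DC·AD·AD·BD·DC·AD·CD·AD·DC·AD·AD·BD·DC·AD
    A ↦ DC
    B ↦ CD
    C ↦ BD
    D ↦ AD

A->DC, B->CD, C->BD, D->AD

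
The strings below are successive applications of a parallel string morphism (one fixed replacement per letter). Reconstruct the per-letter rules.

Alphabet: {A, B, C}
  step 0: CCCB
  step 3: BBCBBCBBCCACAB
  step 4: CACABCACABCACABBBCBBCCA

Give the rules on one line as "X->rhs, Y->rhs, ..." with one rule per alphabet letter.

A->BC, B->CA, C->B

  step 3 ⇒ step 4: BBCBBCBBCCACAB ⇒ CA·CA·B·CA·CA·B·CA·CA·B·B·BC·B·BC·CA
    A ↦ BC
    B ↦ CA
    C ↦ B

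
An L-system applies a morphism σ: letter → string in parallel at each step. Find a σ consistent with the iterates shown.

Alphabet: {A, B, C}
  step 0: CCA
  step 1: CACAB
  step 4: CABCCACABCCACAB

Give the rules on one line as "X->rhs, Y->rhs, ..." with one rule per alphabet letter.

A->B, B->C, C->CA

  step 0 ⇒ step 1: CCA ⇒ CA·CA·B
    A ↦ B
    C ↦ CA
    B ↦ C  (constrained at step 1)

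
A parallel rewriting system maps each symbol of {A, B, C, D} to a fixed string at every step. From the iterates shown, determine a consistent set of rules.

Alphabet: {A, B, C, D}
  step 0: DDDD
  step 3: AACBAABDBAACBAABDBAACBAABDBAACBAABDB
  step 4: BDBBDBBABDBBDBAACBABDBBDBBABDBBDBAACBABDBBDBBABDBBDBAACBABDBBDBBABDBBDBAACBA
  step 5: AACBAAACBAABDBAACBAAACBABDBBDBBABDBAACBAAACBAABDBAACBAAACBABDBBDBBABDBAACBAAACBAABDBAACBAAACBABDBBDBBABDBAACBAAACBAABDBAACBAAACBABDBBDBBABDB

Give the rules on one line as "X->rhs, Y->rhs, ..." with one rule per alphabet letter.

A->BDB, B->A, C->B, D->ACB

  step 4 ⇒ step 5: BDBBDBBABDBBDBAACBABDBBDBBABDBBDBAACBABDBBDBBABDBBDBAACBABDBBDBBABDBBDBAACBA ⇒ A·ACB·A·A·ACB·A·A·BDB·A·ACB·A·A·ACB·A·BDB·BDB·B·A·BDB·A·ACB·A·A·ACB·A·A·BDB·A·ACB·A·A·ACB·A·BDB·BDB·B·A·BDB·A·ACB·A·A·ACB·A·A·BDB·A·ACB·A·A·ACB·A·BDB·BDB·B·A·BDB·A·ACB·A·A·ACB·A·A·BDB·A·ACB·A·A·ACB·A·BDB·BDB·B·A·BDB
    A ↦ BDB
    B ↦ A
    C ↦ B
    D ↦ ACB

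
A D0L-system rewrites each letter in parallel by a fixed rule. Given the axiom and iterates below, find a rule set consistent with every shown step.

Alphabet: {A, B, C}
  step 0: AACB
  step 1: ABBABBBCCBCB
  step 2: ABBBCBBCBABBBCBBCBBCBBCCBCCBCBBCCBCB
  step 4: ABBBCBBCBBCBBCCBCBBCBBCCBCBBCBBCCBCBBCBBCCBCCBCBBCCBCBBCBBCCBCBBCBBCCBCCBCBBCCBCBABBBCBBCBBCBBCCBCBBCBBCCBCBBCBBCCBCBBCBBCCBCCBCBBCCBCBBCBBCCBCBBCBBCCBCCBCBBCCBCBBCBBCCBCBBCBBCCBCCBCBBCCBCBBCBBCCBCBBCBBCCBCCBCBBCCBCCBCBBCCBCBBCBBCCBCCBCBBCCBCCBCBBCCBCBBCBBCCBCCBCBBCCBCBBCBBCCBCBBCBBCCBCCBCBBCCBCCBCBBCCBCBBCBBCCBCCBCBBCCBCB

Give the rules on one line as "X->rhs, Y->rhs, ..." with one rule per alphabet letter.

  step 1 ⇒ step 2: ABBABBBCCBCB ⇒ ABB·BCB·BCB·ABB·BCB·BCB·BCB·BCC·BCC·BCB·BCC·BCB
    A ↦ ABB
    B ↦ BCB
    C ↦ BCC

A->ABB, B->BCB, C->BCC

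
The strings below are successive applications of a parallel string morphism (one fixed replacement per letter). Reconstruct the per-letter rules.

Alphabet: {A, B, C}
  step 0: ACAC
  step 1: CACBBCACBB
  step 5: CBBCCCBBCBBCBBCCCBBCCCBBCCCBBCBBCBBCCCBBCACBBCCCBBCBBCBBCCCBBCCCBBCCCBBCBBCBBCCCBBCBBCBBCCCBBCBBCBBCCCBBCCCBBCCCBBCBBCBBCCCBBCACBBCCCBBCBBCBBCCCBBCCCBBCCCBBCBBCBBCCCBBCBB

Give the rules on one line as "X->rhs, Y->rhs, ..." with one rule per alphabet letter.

A->CA, B->C, C->CBB

  step 0 ⇒ step 1: ACAC ⇒ CA·CBB·CA·CBB
    A ↦ CA
    C ↦ CBB
    B ↦ C  (constrained at step 1)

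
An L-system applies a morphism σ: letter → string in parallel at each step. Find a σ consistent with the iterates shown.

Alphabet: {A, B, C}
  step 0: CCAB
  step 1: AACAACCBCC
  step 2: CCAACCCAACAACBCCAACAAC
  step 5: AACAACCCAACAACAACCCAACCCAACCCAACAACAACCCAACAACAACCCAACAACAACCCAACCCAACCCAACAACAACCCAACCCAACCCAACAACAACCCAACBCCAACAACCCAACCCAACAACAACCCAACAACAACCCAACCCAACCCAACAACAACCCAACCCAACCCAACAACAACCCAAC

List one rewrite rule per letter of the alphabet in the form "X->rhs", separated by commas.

  step 1 ⇒ step 2: AACAACCBCC ⇒ C·C·AAC·C·C·AAC·AAC·BCC·AAC·AAC
    A ↦ C
    B ↦ BCC
    C ↦ AAC

A->C, B->BCC, C->AAC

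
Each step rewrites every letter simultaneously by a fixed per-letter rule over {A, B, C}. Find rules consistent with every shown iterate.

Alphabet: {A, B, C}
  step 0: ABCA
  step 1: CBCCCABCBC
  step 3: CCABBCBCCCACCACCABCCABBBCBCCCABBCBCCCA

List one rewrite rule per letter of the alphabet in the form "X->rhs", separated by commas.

  step 0 ⇒ step 1: ABCA ⇒ CBC·CCA·B·CBC
    A ↦ CBC
    B ↦ CCA
    C ↦ B

A->CBC, B->CCA, C->B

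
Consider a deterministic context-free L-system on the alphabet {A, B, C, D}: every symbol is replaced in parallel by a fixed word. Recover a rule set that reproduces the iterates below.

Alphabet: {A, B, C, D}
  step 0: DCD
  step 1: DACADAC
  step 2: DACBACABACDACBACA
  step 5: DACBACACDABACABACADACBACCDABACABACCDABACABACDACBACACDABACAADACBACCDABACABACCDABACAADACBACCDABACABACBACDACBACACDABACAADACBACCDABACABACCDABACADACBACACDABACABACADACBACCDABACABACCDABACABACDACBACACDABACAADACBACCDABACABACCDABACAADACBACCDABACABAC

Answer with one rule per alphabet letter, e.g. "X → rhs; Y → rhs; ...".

A->BAC, B->CDA, C->A, D->DAC

  step 1 ⇒ step 2: DACADAC ⇒ DAC·BAC·A·BAC·DAC·BAC·A
    A ↦ BAC
    C ↦ A
    D ↦ DAC
    B ↦ CDA  (constrained at step 2)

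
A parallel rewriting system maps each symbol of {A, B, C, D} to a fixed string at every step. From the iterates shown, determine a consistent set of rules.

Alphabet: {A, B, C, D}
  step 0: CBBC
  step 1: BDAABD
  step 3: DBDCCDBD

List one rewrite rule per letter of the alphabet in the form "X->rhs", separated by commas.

A->D, B->A, C->BD, D->C

  step 0 ⇒ step 1: CBBC ⇒ BD·A·A·BD
    B ↦ A
    C ↦ BD
    A ↦ D  (constrained at step 1)
    D ↦ C  (constrained at step 1)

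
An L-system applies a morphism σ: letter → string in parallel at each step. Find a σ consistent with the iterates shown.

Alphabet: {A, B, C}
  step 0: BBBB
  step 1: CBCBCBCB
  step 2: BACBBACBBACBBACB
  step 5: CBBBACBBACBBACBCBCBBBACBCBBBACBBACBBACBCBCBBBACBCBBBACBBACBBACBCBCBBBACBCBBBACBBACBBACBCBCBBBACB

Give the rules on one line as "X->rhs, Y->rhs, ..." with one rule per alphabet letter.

  step 1 ⇒ step 2: CBCBCBCB ⇒ BA·CB·BA·CB·BA·CB·BA·CB
    B ↦ CB
    C ↦ BA
    A ↦ B  (constrained at step 2)

A->B, B->CB, C->BA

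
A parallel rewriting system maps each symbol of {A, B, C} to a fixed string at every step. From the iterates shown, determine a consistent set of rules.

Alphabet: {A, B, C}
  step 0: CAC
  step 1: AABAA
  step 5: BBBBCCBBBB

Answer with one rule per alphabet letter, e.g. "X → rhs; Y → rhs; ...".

  step 0 ⇒ step 1: CAC ⇒ AA·B·AA
    A ↦ B
    C ↦ AA
    B ↦ C  (constrained at step 1)

A->B, B->C, C->AA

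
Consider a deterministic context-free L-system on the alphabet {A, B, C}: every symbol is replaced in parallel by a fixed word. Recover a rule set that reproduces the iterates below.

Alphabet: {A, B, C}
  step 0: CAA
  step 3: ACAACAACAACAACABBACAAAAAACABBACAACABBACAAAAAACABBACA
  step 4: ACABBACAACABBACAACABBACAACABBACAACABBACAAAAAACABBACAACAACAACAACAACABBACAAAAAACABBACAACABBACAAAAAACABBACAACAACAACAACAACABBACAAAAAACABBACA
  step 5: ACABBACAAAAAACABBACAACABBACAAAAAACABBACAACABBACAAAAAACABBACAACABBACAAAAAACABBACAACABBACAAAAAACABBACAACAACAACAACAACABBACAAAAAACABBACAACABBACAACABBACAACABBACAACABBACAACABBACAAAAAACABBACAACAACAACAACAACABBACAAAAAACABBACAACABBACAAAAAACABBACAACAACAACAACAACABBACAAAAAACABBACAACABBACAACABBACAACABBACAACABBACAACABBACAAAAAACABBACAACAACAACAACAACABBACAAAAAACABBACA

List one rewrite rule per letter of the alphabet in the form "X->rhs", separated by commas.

A->ACA, B->AA, C->BB

  step 4 ⇒ step 5: ACABBACAACABBACAACABBACAACABBACAACABBACAAAAAACABBACAACAACAACAACAACABBACAAAAAACABBACAACABBACAAAAAACABBACAACAACAACAACAACABBACAAAAAACABBACA ⇒ ACA·BB·ACA·AA·AA·ACA·BB·ACA·ACA·BB·ACA·AA·AA·ACA·BB·ACA·ACA·BB·ACA·AA·AA·ACA·BB·ACA·ACA·BB·ACA·AA·AA·ACA·BB·ACA·ACA·BB·ACA·AA·AA·ACA·BB·ACA·ACA·ACA·ACA·ACA·ACA·BB·ACA·AA·AA·ACA·BB·ACA·ACA·BB·ACA·ACA·BB·ACA·ACA·BB·ACA·ACA·BB·ACA·ACA·BB·ACA·AA·AA·ACA·BB·ACA·ACA·ACA·ACA·ACA·ACA·BB·ACA·AA·AA·ACA·BB·ACA·ACA·BB·ACA·AA·AA·ACA·BB·ACA·ACA·ACA·ACA·ACA·ACA·BB·ACA·AA·AA·ACA·BB·ACA·ACA·BB·ACA·ACA·BB·ACA·ACA·BB·ACA·ACA·BB·ACA·ACA·BB·ACA·AA·AA·ACA·BB·ACA·ACA·ACA·ACA·ACA·ACA·BB·ACA·AA·AA·ACA·BB·ACA
    A ↦ ACA
    B ↦ AA
    C ↦ BB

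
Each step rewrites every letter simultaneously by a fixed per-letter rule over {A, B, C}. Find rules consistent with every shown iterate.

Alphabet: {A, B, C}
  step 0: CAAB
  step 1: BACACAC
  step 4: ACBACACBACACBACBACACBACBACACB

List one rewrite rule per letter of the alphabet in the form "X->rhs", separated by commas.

A->AC, B->AC, C->B

  step 0 ⇒ step 1: CAAB ⇒ B·AC·AC·AC
    A ↦ AC
    B ↦ AC
    C ↦ B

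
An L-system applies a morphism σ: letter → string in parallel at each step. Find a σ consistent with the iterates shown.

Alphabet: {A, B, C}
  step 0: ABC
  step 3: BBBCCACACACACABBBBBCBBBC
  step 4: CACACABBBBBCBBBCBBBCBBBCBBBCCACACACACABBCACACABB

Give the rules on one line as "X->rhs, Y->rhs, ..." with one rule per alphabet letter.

  step 3 ⇒ step 4: BBBCCACACACACABBBBBCBBBC ⇒ CA·CA·CA·BB·BB·BC·BB·BC·BB·BC·BB·BC·BB·BC·CA·CA·CA·CA·CA·BB·CA·CA·CA·BB
    A ↦ BC
    B ↦ CA
    C ↦ BB

A->BC, B->CA, C->BB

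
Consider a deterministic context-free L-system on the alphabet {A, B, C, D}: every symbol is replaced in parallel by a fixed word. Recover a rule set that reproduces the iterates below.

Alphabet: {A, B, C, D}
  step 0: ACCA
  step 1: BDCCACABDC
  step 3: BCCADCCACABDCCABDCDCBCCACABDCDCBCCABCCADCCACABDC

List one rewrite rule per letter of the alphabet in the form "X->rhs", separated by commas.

  step 0 ⇒ step 1: ACCA ⇒ BDC·CA·CA·BDC
    A ↦ BDC
    C ↦ CA
    B ↦ DC  (constrained at step 1)
    D ↦ BC  (constrained at step 1)

A->BDC, B->DC, C->CA, D->BC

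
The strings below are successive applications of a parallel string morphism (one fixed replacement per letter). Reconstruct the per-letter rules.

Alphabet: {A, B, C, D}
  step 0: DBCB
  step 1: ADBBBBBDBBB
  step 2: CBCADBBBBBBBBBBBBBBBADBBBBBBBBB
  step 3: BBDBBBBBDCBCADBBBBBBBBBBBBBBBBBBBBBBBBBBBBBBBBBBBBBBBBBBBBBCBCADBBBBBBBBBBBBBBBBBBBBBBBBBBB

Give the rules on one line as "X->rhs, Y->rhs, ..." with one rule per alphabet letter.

A->CBC, B->BBB, C->BBD, D->AD

  step 2 ⇒ step 3: CBCADBBBBBBBBBBBBBBBADBBBBBBBBB ⇒ BBD·BBB·BBD·CBC·AD·BBB·BBB·BBB·BBB·BBB·BBB·BBB·BBB·BBB·BBB·BBB·BBB·BBB·BBB·BBB·CBC·AD·BBB·BBB·BBB·BBB·BBB·BBB·BBB·BBB·BBB
    A ↦ CBC
    B ↦ BBB
    C ↦ BBD
    D ↦ AD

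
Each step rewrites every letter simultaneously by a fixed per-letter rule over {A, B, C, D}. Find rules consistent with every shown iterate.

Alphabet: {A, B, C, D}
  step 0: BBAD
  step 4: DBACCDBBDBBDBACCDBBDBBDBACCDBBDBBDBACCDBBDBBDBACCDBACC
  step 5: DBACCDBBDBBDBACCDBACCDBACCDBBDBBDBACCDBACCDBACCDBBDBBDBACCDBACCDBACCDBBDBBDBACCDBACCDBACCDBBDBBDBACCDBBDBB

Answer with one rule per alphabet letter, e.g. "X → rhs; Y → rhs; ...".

  step 4 ⇒ step 5: DBACCDBBDBBDBACCDBBDBBDBACCDBBDBBDBACCDBBDBBDBACCDBACC ⇒ DBA·C·C·DBB·DBB·DBA·C·C·DBA·C·C·DBA·C·C·DBB·DBB·DBA·C·C·DBA·C·C·DBA·C·C·DBB·DBB·DBA·C·C·DBA·C·C·DBA·C·C·DBB·DBB·DBA·C·C·DBA·C·C·DBA·C·C·DBB·DBB·DBA·C·C·DBB·DBB
    A ↦ C
    B ↦ C
    C ↦ DBB
    D ↦ DBA

A->C, B->C, C->DBB, D->DBA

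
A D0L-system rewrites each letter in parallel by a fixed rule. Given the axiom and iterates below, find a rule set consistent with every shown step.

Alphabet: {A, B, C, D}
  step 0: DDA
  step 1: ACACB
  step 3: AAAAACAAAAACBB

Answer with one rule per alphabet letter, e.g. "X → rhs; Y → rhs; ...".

  step 0 ⇒ step 1: DDA ⇒ AC·AC·B
    A ↦ B
    D ↦ AC
    B ↦ AA  (constrained at step 1)
    C ↦ BD  (constrained at step 1)

A->B, B->AA, C->BD, D->AC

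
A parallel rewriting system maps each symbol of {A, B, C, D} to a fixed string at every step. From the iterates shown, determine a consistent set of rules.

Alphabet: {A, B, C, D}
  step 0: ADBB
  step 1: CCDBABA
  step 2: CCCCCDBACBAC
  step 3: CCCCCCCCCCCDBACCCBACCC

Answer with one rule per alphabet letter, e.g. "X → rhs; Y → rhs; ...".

  step 2 ⇒ step 3: CCCCCDBACBAC ⇒ CC·CC·CC·CC·CC·CD·BA·C·CC·BA·C·CC
    A ↦ C
    B ↦ BA
    C ↦ CC
    D ↦ CD

A->C, B->BA, C->CC, D->CD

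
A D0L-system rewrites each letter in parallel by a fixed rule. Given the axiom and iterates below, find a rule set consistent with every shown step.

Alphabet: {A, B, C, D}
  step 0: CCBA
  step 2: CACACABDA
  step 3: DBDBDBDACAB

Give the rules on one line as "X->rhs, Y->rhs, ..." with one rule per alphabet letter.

  step 2 ⇒ step 3: CACACABDA ⇒ D·B·D·B·D·B·DA·CA·B
    A ↦ B
    B ↦ DA
    C ↦ D
    D ↦ CA

A->B, B->DA, C->D, D->CA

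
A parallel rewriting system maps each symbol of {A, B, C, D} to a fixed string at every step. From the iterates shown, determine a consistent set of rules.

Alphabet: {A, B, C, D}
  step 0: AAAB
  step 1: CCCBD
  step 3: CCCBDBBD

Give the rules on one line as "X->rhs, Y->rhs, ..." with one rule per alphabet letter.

A->C, B->BD, C->A, D->B

  step 0 ⇒ step 1: AAAB ⇒ C·C·C·BD
    A ↦ C
    B ↦ BD
    C ↦ A  (constrained at step 1)
    D ↦ B  (constrained at step 1)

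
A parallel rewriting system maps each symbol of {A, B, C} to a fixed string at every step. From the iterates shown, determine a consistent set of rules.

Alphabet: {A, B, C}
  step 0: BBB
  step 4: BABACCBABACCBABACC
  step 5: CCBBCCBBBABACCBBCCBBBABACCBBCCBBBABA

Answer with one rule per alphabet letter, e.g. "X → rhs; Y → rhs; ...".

A->CBB, B->C, C->BA

  step 4 ⇒ step 5: BABACCBABACCBABACC ⇒ C·CBB·C·CBB·BA·BA·C·CBB·C·CBB·BA·BA·C·CBB·C·CBB·BA·BA
    A ↦ CBB
    B ↦ C
    C ↦ BA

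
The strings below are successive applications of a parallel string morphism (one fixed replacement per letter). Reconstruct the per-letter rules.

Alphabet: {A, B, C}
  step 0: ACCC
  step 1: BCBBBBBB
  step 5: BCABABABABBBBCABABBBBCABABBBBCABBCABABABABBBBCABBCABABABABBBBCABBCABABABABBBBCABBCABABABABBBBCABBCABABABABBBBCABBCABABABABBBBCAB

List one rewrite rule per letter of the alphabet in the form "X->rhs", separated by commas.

  step 0 ⇒ step 1: ACCC ⇒ BC·BB·BB·BB
    A ↦ BC
    C ↦ BB
    B ↦ AB  (constrained at step 1)

A->BC, B->AB, C->BB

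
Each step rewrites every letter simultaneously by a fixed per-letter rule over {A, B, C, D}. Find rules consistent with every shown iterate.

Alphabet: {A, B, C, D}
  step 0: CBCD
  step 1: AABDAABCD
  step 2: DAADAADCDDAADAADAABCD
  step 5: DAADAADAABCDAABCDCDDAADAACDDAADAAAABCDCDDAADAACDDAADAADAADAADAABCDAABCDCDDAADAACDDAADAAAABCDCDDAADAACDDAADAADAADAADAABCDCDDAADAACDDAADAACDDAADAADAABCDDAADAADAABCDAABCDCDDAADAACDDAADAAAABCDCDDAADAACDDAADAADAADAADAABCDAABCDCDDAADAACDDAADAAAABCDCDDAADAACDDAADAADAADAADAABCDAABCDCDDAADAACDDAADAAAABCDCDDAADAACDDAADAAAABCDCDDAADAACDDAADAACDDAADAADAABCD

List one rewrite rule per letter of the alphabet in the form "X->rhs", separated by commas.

A->DAA, B->D, C->AAB, D->CD

  step 1 ⇒ step 2: AABDAABCD ⇒ DAA·DAA·D·CD·DAA·DAA·D·AAB·CD
    A ↦ DAA
    B ↦ D
    C ↦ AAB
    D ↦ CD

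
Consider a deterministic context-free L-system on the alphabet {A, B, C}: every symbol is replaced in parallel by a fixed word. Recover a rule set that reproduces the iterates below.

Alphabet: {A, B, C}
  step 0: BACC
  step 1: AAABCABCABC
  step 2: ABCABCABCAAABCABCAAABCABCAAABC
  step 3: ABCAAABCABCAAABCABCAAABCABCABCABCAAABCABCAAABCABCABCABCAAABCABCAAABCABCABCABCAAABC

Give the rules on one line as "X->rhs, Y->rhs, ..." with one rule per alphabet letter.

  step 2 ⇒ step 3: ABCABCABCAAABCABCAAABCABCAAABC ⇒ ABC·AA·ABC·ABC·AA·ABC·ABC·AA·ABC·ABC·ABC·ABC·AA·ABC·ABC·AA·ABC·ABC·ABC·ABC·AA·ABC·ABC·AA·ABC·ABC·ABC·ABC·AA·ABC
    A ↦ ABC
    B ↦ AA
    C ↦ ABC

A->ABC, B->AA, C->ABC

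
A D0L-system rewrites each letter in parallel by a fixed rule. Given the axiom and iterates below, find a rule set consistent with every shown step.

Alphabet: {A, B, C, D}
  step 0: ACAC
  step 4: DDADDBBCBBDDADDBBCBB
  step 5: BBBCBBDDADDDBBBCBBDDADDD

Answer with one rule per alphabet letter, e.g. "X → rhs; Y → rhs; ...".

  step 4 ⇒ step 5: DDADDBBCBBDDADDBBCBB ⇒ B·B·BC·B·B·D·D·AD·D·D·B·B·BC·B·B·D·D·AD·D·D
    A ↦ BC
    B ↦ D
    C ↦ AD
    D ↦ B

A->BC, B->D, C->AD, D->B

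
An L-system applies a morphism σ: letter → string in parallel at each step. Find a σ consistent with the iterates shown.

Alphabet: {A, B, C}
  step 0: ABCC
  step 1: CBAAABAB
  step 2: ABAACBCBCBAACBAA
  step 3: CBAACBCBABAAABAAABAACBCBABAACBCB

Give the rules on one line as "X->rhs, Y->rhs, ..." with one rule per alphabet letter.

A->CB, B->AA, C->AB

  step 2 ⇒ step 3: ABAACBCBCBAACBAA ⇒ CB·AA·CB·CB·AB·AA·AB·AA·AB·AA·CB·CB·AB·AA·CB·CB
    A ↦ CB
    B ↦ AA
    C ↦ AB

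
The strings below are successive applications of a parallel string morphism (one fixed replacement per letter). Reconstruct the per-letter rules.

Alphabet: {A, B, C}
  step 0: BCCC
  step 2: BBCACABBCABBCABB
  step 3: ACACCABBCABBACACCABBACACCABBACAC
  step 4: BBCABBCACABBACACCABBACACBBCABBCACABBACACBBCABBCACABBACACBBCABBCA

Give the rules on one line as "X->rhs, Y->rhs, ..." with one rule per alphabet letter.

  step 3 ⇒ step 4: ACACCABBCABBACACCABBACACCABBACAC ⇒ BB·CA·BB·CA·CA·BB·AC·AC·CA·BB·AC·AC·BB·CA·BB·CA·CA·BB·AC·AC·BB·CA·BB·CA·CA·BB·AC·AC·BB·CA·BB·CA
    A ↦ BB
    B ↦ AC
    C ↦ CA

A->BB, B->AC, C->CA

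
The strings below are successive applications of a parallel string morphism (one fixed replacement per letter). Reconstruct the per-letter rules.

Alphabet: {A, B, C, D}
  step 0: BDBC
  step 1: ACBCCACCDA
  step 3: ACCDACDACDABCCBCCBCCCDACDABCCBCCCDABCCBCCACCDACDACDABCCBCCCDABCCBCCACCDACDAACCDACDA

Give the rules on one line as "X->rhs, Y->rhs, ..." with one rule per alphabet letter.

  step 0 ⇒ step 1: BDBC ⇒ AC·BCC·AC·CDA
    B ↦ AC
    C ↦ CDA
    D ↦ BCC
    A ↦ BCC  (constrained at step 1)

A->BCC, B->AC, C->CDA, D->BCC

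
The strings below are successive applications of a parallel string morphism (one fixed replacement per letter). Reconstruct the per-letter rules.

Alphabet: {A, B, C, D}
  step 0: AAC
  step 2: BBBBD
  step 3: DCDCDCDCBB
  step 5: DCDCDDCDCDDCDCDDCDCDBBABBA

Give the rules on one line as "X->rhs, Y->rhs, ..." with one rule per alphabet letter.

A->D, B->DC, C->A, D->BB

  step 2 ⇒ step 3: BBBBD ⇒ DC·DC·DC·DC·BB
    B ↦ DC
    D ↦ BB
    A ↦ D  (constrained at step 0)
    C ↦ A  (constrained at step 0)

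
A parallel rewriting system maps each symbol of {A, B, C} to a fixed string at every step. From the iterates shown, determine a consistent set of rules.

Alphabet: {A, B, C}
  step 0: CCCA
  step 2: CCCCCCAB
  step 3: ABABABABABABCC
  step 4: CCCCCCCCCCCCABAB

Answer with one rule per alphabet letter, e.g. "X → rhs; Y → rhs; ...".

A->C, B->C, C->AB

  step 3 ⇒ step 4: ABABABABABABCC ⇒ C·C·C·C·C·C·C·C·C·C·C·C·AB·AB
    A ↦ C
    B ↦ C
    C ↦ AB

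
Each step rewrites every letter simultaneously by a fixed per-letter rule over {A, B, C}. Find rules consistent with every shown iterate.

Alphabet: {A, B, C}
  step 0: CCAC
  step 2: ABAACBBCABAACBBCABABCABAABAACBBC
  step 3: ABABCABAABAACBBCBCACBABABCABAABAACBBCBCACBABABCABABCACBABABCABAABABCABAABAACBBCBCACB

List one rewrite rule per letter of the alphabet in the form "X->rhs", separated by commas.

A->ABA, B->BC, C->ACB

  step 2 ⇒ step 3: ABAACBBCABAACBBCABABCABAABAACBBC ⇒ ABA·BC·ABA·ABA·ACB·BC·BC·ACB·ABA·BC·ABA·ABA·ACB·BC·BC·ACB·ABA·BC·ABA·BC·ACB·ABA·BC·ABA·ABA·BC·ABA·ABA·ACB·BC·BC·ACB
    A ↦ ABA
    B ↦ BC
    C ↦ ACB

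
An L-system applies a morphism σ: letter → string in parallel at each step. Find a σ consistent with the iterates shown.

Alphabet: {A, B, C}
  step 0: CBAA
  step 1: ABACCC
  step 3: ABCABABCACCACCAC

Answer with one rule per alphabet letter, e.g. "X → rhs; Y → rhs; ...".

  step 0 ⇒ step 1: CBAA ⇒ AB·AC·C·C
    A ↦ C
    B ↦ AC
    C ↦ AB

A->C, B->AC, C->AB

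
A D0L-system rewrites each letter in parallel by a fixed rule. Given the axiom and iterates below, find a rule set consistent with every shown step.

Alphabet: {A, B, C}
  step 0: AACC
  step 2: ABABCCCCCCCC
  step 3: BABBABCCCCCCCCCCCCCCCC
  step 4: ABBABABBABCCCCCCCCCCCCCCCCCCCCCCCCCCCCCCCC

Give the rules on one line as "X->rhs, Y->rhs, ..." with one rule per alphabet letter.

A->B, B->AB, C->CC

  step 3 ⇒ step 4: BABBABCCCCCCCCCCCCCCCC ⇒ AB·B·AB·AB·B·AB·CC·CC·CC·CC·CC·CC·CC·CC·CC·CC·CC·CC·CC·CC·CC·CC
    A ↦ B
    B ↦ AB
    C ↦ CC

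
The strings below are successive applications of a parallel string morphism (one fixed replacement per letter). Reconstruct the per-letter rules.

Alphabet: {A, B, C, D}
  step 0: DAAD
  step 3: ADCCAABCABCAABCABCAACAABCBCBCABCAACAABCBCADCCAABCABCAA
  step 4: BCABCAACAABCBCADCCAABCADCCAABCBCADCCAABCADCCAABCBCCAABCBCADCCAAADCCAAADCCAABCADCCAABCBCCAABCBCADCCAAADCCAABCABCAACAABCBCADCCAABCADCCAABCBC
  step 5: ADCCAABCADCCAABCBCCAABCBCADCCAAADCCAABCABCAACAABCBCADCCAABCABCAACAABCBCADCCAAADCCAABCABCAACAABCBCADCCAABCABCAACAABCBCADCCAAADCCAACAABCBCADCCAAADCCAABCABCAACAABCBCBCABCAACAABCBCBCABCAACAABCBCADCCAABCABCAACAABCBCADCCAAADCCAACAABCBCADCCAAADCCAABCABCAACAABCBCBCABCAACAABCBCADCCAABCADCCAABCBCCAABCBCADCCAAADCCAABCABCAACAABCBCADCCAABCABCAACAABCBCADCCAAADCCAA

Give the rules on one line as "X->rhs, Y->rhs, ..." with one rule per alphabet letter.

  step 4 ⇒ step 5: BCABCAACAABCBCADCCAABCADCCAABCBCADCCAABCADCCAABCBCCAABCBCADCCAAADCCAAADCCAABCADCCAABCBCCAABCBCADCCAAADCCAABCABCAACAABCBCADCCAABCADCCAABCBC ⇒ ADC·CAA·BC·ADC·CAA·BC·BC·CAA·BC·BC·ADC·CAA·ADC·CAA·BC·AB·CAA·CAA·BC·BC·ADC·CAA·BC·AB·CAA·CAA·BC·BC·ADC·CAA·ADC·CAA·BC·AB·CAA·CAA·BC·BC·ADC·CAA·BC·AB·CAA·CAA·BC·BC·ADC·CAA·ADC·CAA·CAA·BC·BC·ADC·CAA·ADC·CAA·BC·AB·CAA·CAA·BC·BC·BC·AB·CAA·CAA·BC·BC·BC·AB·CAA·CAA·BC·BC·ADC·CAA·BC·AB·CAA·CAA·BC·BC·ADC·CAA·ADC·CAA·CAA·BC·BC·ADC·CAA·ADC·CAA·BC·AB·CAA·CAA·BC·BC·BC·AB·CAA·CAA·BC·BC·ADC·CAA·BC·ADC·CAA·BC·BC·CAA·BC·BC·ADC·CAA·ADC·CAA·BC·AB·CAA·CAA·BC·BC·ADC·CAA·BC·AB·CAA·CAA·BC·BC·ADC·CAA·ADC·CAA
    A ↦ BC
    B ↦ ADC
    C ↦ CAA
    D ↦ AB

A->BC, B->ADC, C->CAA, D->AB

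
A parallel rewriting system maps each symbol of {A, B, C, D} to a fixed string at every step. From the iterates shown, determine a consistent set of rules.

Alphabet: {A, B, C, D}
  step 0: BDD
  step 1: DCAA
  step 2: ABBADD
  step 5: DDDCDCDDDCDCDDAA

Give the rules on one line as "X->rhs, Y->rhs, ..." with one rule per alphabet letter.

A->D, B->DC, C->BBA, D->A

  step 1 ⇒ step 2: DCAA ⇒ A·BBA·D·D
    A ↦ D
    C ↦ BBA
    D ↦ A
  step 0 ⇒ step 1: BDD ⇒ DC·A·A
    B ↦ DC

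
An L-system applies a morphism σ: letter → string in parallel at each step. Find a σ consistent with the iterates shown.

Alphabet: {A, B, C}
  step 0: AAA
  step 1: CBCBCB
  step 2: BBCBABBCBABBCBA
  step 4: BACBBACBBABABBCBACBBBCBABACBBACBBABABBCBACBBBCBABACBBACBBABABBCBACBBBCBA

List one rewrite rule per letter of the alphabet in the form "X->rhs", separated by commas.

  step 1 ⇒ step 2: CBCBCB ⇒ BBC·BA·BBC·BA·BBC·BA
    B ↦ BA
    C ↦ BBC
  step 0 ⇒ step 1: AAA ⇒ CB·CB·CB
    A ↦ CB

A->CB, B->BA, C->BBC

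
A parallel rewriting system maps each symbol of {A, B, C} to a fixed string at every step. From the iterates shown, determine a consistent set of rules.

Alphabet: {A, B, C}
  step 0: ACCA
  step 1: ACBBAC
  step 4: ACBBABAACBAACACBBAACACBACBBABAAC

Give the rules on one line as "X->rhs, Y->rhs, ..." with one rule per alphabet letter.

A->AC, B->BA, C->B

  step 0 ⇒ step 1: ACCA ⇒ AC·B·B·AC
    A ↦ AC
    C ↦ B
    B ↦ BA  (constrained at step 1)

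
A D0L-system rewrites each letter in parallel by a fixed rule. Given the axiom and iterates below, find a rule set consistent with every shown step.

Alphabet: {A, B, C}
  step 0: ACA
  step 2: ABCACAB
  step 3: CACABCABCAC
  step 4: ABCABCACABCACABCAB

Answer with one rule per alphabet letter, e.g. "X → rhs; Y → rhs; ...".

  step 3 ⇒ step 4: CACABCABCAC ⇒ AB·C·AB·C·AC·AB·C·AC·AB·C·AB
    A ↦ C
    B ↦ AC
    C ↦ AB

A->C, B->AC, C->AB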